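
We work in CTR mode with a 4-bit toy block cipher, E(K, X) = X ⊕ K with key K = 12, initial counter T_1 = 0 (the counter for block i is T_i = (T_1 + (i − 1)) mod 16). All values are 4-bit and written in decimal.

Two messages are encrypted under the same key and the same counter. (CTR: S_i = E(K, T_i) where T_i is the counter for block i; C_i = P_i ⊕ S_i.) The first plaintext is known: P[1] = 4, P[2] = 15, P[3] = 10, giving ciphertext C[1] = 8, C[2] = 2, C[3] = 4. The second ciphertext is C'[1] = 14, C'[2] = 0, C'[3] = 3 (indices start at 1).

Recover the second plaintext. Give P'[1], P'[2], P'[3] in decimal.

P'[1] = 2, P'[2] = 13, P'[3] = 13

In CTR with a reused counter, both messages share the same keystream S_i, so C_i ⊕ C'_i = P_i ⊕ P'_i and thus P'_i = P_i ⊕ C_i ⊕ C'_i.
P'[1]: 4 ⊕ 8 ⊕ 14 = 2.
P'[2]: 15 ⊕ 2 ⊕ 0 = 13.
P'[3]: 10 ⊕ 4 ⊕ 3 = 13.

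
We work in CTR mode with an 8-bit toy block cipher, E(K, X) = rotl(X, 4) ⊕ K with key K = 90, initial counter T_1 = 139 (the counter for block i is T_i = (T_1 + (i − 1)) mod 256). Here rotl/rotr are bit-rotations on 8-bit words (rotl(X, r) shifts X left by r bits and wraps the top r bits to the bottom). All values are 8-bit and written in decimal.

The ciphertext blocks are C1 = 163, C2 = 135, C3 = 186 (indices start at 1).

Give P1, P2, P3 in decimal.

P1 = 65, P2 = 21, P3 = 56

CTR decryption: S_i = E(K, T_i) where T_i is the counter for block i; P_i = C_i ⊕ S_i.
P1: T = 139, S = E(K, T) = 226; 163 ⊕ 226 = 65.
P2: T = 140, S = E(K, T) = 146; 135 ⊕ 146 = 21.
P3: T = 141, S = E(K, T) = 130; 186 ⊕ 130 = 56.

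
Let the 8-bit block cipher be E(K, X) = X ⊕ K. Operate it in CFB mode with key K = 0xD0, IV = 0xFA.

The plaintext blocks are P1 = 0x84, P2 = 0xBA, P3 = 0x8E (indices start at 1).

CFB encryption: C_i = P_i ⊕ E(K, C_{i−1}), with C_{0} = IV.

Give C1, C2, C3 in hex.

C1 = 0xAE, C2 = 0xC4, C3 = 0x9A

C1: E(K, 0xFA) = 0x2A; 0x84 ⊕ 0x2A = 0xAE.
C2: E(K, 0xAE) = 0x7E; 0xBA ⊕ 0x7E = 0xC4.
C3: E(K, 0xC4) = 0x14; 0x8E ⊕ 0x14 = 0x9A.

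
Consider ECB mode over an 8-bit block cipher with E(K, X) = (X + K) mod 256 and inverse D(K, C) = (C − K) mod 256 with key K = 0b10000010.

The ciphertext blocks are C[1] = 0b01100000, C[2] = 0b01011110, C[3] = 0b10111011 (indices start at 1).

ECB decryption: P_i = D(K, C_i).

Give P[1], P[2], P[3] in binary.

P[1] = 0b11011110, P[2] = 0b11011100, P[3] = 0b00111001

P[1]: D(K, 0b01100000) = 0b11011110.
P[2]: D(K, 0b01011110) = 0b11011100.
P[3]: D(K, 0b10111011) = 0b00111001.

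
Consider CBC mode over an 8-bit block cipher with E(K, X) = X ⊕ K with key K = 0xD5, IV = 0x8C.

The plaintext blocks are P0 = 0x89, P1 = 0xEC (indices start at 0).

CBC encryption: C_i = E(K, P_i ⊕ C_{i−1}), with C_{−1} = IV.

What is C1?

C0: P0 ⊕ 0x8C = 0x05; E(K, 0x05) = 0xD0.
C1: P1 ⊕ 0xD0 = 0x3C; E(K, 0x3C) = 0xE9.

C1 = 0xE9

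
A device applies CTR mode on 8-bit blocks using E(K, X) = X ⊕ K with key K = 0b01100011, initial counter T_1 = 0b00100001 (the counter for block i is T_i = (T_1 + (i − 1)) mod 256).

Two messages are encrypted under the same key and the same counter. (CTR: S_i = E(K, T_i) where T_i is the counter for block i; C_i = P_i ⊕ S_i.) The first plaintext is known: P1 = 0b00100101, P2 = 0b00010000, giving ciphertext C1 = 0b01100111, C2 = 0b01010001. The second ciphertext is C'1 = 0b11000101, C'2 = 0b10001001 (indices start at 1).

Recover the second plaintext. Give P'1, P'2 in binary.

P'1 = 0b10000111, P'2 = 0b11001000

In CTR with a reused counter, both messages share the same keystream S_i, so C_i ⊕ C'_i = P_i ⊕ P'_i and thus P'_i = P_i ⊕ C_i ⊕ C'_i.
P'1: 0b00100101 ⊕ 0b01100111 ⊕ 0b11000101 = 0b10000111.
P'2: 0b00010000 ⊕ 0b01010001 ⊕ 0b10001001 = 0b11001000.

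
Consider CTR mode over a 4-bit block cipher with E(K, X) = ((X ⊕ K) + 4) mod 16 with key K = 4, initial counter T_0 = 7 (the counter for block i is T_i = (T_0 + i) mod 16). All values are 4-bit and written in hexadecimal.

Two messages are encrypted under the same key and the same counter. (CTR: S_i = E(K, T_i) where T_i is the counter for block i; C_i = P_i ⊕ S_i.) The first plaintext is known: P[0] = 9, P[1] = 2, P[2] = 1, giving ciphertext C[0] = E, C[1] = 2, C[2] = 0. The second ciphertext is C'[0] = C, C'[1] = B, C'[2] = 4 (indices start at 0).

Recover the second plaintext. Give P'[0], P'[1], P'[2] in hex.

In CTR with a reused counter, both messages share the same keystream S_i, so C_i ⊕ C'_i = P_i ⊕ P'_i and thus P'_i = P_i ⊕ C_i ⊕ C'_i.
P'[0]: 9 ⊕ E ⊕ C = B.
P'[1]: 2 ⊕ 2 ⊕ B = B.
P'[2]: 1 ⊕ 0 ⊕ 4 = 5.

P'[0] = B, P'[1] = B, P'[2] = 5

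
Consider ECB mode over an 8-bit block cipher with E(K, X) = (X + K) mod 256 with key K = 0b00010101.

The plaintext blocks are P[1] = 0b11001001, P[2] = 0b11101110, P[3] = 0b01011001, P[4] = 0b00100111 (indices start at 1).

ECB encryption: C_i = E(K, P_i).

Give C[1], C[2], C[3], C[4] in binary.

C[1] = 0b11011110, C[2] = 0b00000011, C[3] = 0b01101110, C[4] = 0b00111100

C[1]: E(K, 0b11001001) = 0b11011110.
C[2]: E(K, 0b11101110) = 0b00000011.
C[3]: E(K, 0b01011001) = 0b01101110.
C[4]: E(K, 0b00100111) = 0b00111100.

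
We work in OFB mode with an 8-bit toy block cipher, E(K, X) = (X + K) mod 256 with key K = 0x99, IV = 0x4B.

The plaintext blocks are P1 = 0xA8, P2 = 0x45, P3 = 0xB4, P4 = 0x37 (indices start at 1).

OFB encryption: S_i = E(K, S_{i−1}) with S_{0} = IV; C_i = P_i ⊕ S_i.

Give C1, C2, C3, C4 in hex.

C1 = 0x4C, C2 = 0x38, C3 = 0xA2, C4 = 0x98

C1: S = E(K, 0x4B) = 0xE4; 0xA8 ⊕ 0xE4 = 0x4C.
C2: S = E(K, 0xE4) = 0x7D; 0x45 ⊕ 0x7D = 0x38.
C3: S = E(K, 0x7D) = 0x16; 0xB4 ⊕ 0x16 = 0xA2.
C4: S = E(K, 0x16) = 0xAF; 0x37 ⊕ 0xAF = 0x98.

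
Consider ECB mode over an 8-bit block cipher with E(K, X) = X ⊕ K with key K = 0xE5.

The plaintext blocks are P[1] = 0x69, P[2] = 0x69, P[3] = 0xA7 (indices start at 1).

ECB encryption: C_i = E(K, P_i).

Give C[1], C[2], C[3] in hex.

C[1]: E(K, 0x69) = 0x8C.
C[2]: E(K, 0x69) = 0x8C.
C[3]: E(K, 0xA7) = 0x42.

C[1] = 0x8C, C[2] = 0x8C, C[3] = 0x42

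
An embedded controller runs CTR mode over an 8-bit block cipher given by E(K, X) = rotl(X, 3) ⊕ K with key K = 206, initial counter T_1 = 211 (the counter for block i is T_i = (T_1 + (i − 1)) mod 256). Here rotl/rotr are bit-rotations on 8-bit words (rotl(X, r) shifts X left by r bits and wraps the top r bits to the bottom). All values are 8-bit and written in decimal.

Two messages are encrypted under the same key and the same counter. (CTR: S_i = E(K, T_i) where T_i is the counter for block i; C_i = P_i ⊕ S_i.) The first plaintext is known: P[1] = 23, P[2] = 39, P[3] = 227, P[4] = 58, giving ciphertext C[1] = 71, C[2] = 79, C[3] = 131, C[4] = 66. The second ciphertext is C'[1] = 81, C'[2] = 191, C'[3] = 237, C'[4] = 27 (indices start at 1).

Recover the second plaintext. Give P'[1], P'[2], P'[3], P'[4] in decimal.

P'[1] = 1, P'[2] = 215, P'[3] = 141, P'[4] = 99

In CTR with a reused counter, both messages share the same keystream S_i, so C_i ⊕ C'_i = P_i ⊕ P'_i and thus P'_i = P_i ⊕ C_i ⊕ C'_i.
P'[1]: 23 ⊕ 71 ⊕ 81 = 1.
P'[2]: 39 ⊕ 79 ⊕ 191 = 215.
P'[3]: 227 ⊕ 131 ⊕ 237 = 141.
P'[4]: 58 ⊕ 66 ⊕ 27 = 99.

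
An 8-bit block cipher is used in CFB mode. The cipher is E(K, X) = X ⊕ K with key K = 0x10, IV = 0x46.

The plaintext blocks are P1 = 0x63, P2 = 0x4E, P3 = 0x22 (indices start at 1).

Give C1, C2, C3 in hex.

C1 = 0x35, C2 = 0x6B, C3 = 0x59

CFB encryption: C_i = P_i ⊕ E(K, C_{i−1}), with C_{0} = IV.
C1: E(K, 0x46) = 0x56; 0x63 ⊕ 0x56 = 0x35.
C2: E(K, 0x35) = 0x25; 0x4E ⊕ 0x25 = 0x6B.
C3: E(K, 0x6B) = 0x7B; 0x22 ⊕ 0x7B = 0x59.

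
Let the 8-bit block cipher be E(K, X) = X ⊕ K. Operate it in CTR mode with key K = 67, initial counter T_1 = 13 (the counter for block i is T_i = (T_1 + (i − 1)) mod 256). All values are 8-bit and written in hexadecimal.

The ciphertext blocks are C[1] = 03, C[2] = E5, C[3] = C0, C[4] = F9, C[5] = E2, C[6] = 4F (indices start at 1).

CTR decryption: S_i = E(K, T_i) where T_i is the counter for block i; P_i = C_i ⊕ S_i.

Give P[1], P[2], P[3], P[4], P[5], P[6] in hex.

P[1]: T = 13, S = E(K, T) = 74; 03 ⊕ 74 = 77.
P[2]: T = 14, S = E(K, T) = 73; E5 ⊕ 73 = 96.
P[3]: T = 15, S = E(K, T) = 72; C0 ⊕ 72 = B2.
P[4]: T = 16, S = E(K, T) = 71; F9 ⊕ 71 = 88.
P[5]: T = 17, S = E(K, T) = 70; E2 ⊕ 70 = 92.
P[6]: T = 18, S = E(K, T) = 7F; 4F ⊕ 7F = 30.

P[1] = 77, P[2] = 96, P[3] = B2, P[4] = 88, P[5] = 92, P[6] = 30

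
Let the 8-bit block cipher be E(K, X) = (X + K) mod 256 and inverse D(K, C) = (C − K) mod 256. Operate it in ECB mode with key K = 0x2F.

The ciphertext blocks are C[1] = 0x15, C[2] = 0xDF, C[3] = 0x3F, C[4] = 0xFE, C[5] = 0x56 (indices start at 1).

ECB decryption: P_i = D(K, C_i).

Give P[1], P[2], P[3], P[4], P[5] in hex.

P[1] = 0xE6, P[2] = 0xB0, P[3] = 0x10, P[4] = 0xCF, P[5] = 0x27

P[1]: D(K, 0x15) = 0xE6.
P[2]: D(K, 0xDF) = 0xB0.
P[3]: D(K, 0x3F) = 0x10.
P[4]: D(K, 0xFE) = 0xCF.
P[5]: D(K, 0x56) = 0x27.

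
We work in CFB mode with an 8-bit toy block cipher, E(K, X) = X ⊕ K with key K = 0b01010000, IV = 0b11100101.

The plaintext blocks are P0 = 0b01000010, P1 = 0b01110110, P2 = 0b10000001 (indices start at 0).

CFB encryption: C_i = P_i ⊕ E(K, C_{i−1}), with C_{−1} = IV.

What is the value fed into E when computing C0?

C0: E(K, 0b11100101) = 0b10110101; 0b01000010 ⊕ 0b10110101 = 0b11110111.
So the input to E for block 0 is 0b11100101.

0b11100101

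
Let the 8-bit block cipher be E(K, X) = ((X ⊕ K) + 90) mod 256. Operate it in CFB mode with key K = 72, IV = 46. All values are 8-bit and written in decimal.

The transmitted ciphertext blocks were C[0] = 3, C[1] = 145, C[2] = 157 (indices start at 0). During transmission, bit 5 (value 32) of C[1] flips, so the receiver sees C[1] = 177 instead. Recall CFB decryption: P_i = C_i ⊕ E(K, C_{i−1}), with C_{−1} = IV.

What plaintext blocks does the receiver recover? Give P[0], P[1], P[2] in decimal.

Only C[1] changed, to 177. In CFB, a change in C_i flips the same bit in P_i and garbles P_{i+1}. Decrypting the received ciphertext:
P[0]: E(K, 46) = 192; 3 ⊕ 192 = 195.
P[1]: E(K, 3) = 165; 177 ⊕ 165 = 20.
P[2]: E(K, 177) = 83; 157 ⊕ 83 = 206.
Blocks that differ from the original plaintext: P[1], P[2].

P[0] = 195, P[1] = 20, P[2] = 206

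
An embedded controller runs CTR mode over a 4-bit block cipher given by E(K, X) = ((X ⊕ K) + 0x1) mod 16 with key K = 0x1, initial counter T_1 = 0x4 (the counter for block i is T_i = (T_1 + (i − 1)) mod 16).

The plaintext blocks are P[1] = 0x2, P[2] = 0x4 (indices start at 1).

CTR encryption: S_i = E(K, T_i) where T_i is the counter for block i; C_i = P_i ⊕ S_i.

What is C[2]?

C[2] = 0x1

C[1]: T = 0x4, S = E(K, T) = 0x6; 0x2 ⊕ 0x6 = 0x4.
C[2]: T = 0x5, S = E(K, T) = 0x5; 0x4 ⊕ 0x5 = 0x1.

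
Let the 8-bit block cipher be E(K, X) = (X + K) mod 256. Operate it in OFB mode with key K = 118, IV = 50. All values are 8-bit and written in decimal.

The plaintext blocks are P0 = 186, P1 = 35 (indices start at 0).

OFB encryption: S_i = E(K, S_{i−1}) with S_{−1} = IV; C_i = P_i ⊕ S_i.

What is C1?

C1 = 61

C0: S = E(K, 50) = 168; 186 ⊕ 168 = 18.
C1: S = E(K, 168) = 30; 35 ⊕ 30 = 61.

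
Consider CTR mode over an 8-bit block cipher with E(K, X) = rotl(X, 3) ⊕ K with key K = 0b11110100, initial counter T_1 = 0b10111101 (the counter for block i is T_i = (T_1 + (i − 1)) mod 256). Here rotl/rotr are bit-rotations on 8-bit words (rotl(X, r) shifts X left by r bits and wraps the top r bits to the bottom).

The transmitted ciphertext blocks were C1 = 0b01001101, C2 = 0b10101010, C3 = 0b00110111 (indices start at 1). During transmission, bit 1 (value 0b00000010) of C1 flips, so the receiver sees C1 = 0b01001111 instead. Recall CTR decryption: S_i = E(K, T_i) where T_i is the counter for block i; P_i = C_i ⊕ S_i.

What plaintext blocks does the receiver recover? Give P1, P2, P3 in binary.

Only C1 changed, to 0b01001111. In CTR, a change in C_i flips the same bit in P_i only; the keystream is unaffected. Decrypting the received ciphertext:
P1: T = 0b10111101, S = E(K, T) = 0b00011001; 0b01001111 ⊕ 0b00011001 = 0b01010110.
P2: T = 0b10111110, S = E(K, T) = 0b00000001; 0b10101010 ⊕ 0b00000001 = 0b10101011.
P3: T = 0b10111111, S = E(K, T) = 0b00001001; 0b00110111 ⊕ 0b00001001 = 0b00111110.
Blocks that differ from the original plaintext: P1.

P1 = 0b01010110, P2 = 0b10101011, P3 = 0b00111110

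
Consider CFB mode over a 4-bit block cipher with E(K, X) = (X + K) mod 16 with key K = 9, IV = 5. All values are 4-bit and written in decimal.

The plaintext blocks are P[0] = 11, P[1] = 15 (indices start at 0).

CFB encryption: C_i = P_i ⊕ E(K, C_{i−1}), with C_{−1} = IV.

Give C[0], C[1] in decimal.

C[0] = 5, C[1] = 1

C[0]: E(K, 5) = 14; 11 ⊕ 14 = 5.
C[1]: E(K, 5) = 14; 15 ⊕ 14 = 1.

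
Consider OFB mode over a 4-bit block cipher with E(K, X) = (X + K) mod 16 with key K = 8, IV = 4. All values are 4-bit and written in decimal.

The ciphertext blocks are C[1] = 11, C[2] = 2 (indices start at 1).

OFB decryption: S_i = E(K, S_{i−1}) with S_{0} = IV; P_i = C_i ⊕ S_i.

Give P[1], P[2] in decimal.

P[1] = 7, P[2] = 6

P[1]: S = E(K, 4) = 12; 11 ⊕ 12 = 7.
P[2]: S = E(K, 12) = 4; 2 ⊕ 4 = 6.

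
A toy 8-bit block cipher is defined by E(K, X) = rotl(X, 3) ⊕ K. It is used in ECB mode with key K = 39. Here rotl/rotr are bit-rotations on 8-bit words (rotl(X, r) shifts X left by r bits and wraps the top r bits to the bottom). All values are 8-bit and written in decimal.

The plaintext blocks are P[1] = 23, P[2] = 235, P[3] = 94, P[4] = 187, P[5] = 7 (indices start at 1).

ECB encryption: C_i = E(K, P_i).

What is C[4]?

C[4]: E(K, 187) = 250.

C[4] = 250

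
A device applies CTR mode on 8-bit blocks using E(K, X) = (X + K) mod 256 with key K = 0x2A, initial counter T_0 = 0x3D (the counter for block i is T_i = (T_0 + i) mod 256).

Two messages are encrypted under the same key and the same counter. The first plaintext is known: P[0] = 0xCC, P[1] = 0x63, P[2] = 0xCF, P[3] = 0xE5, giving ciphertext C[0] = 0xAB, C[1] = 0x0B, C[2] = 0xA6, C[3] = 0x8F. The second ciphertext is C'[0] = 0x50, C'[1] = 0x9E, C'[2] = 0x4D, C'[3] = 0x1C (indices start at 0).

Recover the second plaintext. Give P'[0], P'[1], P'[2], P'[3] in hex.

In CTR with a reused counter, both messages share the same keystream S_i, so C_i ⊕ C'_i = P_i ⊕ P'_i and thus P'_i = P_i ⊕ C_i ⊕ C'_i.
P'[0]: 0xCC ⊕ 0xAB ⊕ 0x50 = 0x37.
P'[1]: 0x63 ⊕ 0x0B ⊕ 0x9E = 0xF6.
P'[2]: 0xCF ⊕ 0xA6 ⊕ 0x4D = 0x24.
P'[3]: 0xE5 ⊕ 0x8F ⊕ 0x1C = 0x76.

P'[0] = 0x37, P'[1] = 0xF6, P'[2] = 0x24, P'[3] = 0x76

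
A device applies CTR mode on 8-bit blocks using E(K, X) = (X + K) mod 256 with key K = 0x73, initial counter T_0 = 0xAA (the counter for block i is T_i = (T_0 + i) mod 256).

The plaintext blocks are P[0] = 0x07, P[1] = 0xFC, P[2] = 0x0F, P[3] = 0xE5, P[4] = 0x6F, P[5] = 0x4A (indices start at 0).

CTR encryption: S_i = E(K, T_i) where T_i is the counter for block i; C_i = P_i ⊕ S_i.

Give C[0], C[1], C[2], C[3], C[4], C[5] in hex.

C[0]: T = 0xAA, S = E(K, T) = 0x1D; 0x07 ⊕ 0x1D = 0x1A.
C[1]: T = 0xAB, S = E(K, T) = 0x1E; 0xFC ⊕ 0x1E = 0xE2.
C[2]: T = 0xAC, S = E(K, T) = 0x1F; 0x0F ⊕ 0x1F = 0x10.
C[3]: T = 0xAD, S = E(K, T) = 0x20; 0xE5 ⊕ 0x20 = 0xC5.
C[4]: T = 0xAE, S = E(K, T) = 0x21; 0x6F ⊕ 0x21 = 0x4E.
C[5]: T = 0xAF, S = E(K, T) = 0x22; 0x4A ⊕ 0x22 = 0x68.

C[0] = 0x1A, C[1] = 0xE2, C[2] = 0x10, C[3] = 0xC5, C[4] = 0x4E, C[5] = 0x68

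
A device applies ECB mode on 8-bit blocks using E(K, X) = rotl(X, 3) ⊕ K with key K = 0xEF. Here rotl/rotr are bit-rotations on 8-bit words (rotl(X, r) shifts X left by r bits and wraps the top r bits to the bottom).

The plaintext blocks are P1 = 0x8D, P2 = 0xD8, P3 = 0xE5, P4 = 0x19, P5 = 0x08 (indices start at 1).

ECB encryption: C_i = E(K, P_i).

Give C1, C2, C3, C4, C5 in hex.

C1 = 0x83, C2 = 0x29, C3 = 0xC0, C4 = 0x27, C5 = 0xAF

C1: E(K, 0x8D) = 0x83.
C2: E(K, 0xD8) = 0x29.
C3: E(K, 0xE5) = 0xC0.
C4: E(K, 0x19) = 0x27.
C5: E(K, 0x08) = 0xAF.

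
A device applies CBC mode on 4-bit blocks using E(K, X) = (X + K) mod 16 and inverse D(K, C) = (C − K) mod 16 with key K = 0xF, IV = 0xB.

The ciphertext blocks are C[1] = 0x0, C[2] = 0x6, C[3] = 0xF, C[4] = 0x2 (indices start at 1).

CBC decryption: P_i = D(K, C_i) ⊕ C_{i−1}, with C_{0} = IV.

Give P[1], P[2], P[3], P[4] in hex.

P[1] = 0xA, P[2] = 0x7, P[3] = 0x6, P[4] = 0xC

P[1]: D(K, 0x0) = 0x1; 0x1 ⊕ 0xB = 0xA.
P[2]: D(K, 0x6) = 0x7; 0x7 ⊕ 0x0 = 0x7.
P[3]: D(K, 0xF) = 0x0; 0x0 ⊕ 0x6 = 0x6.
P[4]: D(K, 0x2) = 0x3; 0x3 ⊕ 0xF = 0xC.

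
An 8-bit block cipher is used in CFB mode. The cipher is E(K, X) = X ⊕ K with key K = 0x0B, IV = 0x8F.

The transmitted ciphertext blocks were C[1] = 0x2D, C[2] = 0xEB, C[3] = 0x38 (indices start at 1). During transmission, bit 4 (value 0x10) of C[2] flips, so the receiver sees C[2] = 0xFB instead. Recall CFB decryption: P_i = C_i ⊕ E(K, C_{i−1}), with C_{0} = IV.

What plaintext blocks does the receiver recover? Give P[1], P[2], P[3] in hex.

P[1] = 0xA9, P[2] = 0xDD, P[3] = 0xC8

Only C[2] changed, to 0xFB. In CFB, a change in C_i flips the same bit in P_i and garbles P_{i+1}. Decrypting the received ciphertext:
P[1]: E(K, 0x8F) = 0x84; 0x2D ⊕ 0x84 = 0xA9.
P[2]: E(K, 0x2D) = 0x26; 0xFB ⊕ 0x26 = 0xDD.
P[3]: E(K, 0xFB) = 0xF0; 0x38 ⊕ 0xF0 = 0xC8.
Blocks that differ from the original plaintext: P[2], P[3].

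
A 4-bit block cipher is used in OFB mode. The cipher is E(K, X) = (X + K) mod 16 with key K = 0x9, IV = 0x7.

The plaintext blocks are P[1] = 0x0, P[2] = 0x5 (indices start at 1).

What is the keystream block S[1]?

0x0

OFB encryption: S_i = E(K, S_{i−1}) with S_{0} = IV; C_i = P_i ⊕ S_i.
C[1]: S = E(K, 0x7) = 0x0; 0x0 ⊕ 0x0 = 0x0.
So S[1] = 0x0.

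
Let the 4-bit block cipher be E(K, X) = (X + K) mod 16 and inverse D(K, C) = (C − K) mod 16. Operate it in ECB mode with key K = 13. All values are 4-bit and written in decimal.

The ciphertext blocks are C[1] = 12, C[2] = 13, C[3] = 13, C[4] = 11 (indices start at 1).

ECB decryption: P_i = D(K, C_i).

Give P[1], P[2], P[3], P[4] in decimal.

P[1]: D(K, 12) = 15.
P[2]: D(K, 13) = 0.
P[3]: D(K, 13) = 0.
P[4]: D(K, 11) = 14.

P[1] = 15, P[2] = 0, P[3] = 0, P[4] = 14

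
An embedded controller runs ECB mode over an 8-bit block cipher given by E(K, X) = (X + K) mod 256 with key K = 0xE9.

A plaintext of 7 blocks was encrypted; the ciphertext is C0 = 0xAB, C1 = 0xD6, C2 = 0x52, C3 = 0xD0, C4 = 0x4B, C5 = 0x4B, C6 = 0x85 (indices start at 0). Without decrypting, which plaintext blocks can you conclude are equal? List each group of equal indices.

P4 = P5

ECB encrypts each block independently with the same key, so equal ciphertext blocks imply equal plaintext blocks.
C4 = C5 = 0x4B, so P4 = P5.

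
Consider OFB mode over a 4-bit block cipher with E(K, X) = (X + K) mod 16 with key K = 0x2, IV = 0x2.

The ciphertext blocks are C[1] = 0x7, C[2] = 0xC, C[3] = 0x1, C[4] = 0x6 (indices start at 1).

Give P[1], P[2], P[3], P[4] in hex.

P[1] = 0x3, P[2] = 0xA, P[3] = 0x9, P[4] = 0xC

OFB decryption: S_i = E(K, S_{i−1}) with S_{0} = IV; P_i = C_i ⊕ S_i.
P[1]: S = E(K, 0x2) = 0x4; 0x7 ⊕ 0x4 = 0x3.
P[2]: S = E(K, 0x4) = 0x6; 0xC ⊕ 0x6 = 0xA.
P[3]: S = E(K, 0x6) = 0x8; 0x1 ⊕ 0x8 = 0x9.
P[4]: S = E(K, 0x8) = 0xA; 0x6 ⊕ 0xA = 0xC.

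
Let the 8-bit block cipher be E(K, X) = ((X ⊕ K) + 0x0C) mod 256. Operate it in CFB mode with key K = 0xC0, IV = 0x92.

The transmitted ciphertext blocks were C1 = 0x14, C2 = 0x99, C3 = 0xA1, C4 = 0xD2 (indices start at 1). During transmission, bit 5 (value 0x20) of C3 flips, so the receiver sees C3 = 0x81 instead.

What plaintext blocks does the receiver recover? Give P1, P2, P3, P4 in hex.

CFB decryption: P_i = C_i ⊕ E(K, C_{i−1}), with C_{0} = IV.
Only C3 changed, to 0x81. In CFB, a change in C_i flips the same bit in P_i and garbles P_{i+1}. Decrypting the received ciphertext:
P1: E(K, 0x92) = 0x5E; 0x14 ⊕ 0x5E = 0x4A.
P2: E(K, 0x14) = 0xE0; 0x99 ⊕ 0xE0 = 0x79.
P3: E(K, 0x99) = 0x65; 0x81 ⊕ 0x65 = 0xE4.
P4: E(K, 0x81) = 0x4D; 0xD2 ⊕ 0x4D = 0x9F.
Blocks that differ from the original plaintext: P3, P4.

P1 = 0x4A, P2 = 0x79, P3 = 0xE4, P4 = 0x9F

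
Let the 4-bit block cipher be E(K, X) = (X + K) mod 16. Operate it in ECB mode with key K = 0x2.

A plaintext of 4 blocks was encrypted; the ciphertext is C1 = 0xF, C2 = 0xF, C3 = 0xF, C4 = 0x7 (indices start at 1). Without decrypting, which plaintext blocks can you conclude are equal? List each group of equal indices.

P1 = P2 = P3

ECB encrypts each block independently with the same key, so equal ciphertext blocks imply equal plaintext blocks.
C1 = C2 = C3 = 0xF, so P1 = P2 = P3.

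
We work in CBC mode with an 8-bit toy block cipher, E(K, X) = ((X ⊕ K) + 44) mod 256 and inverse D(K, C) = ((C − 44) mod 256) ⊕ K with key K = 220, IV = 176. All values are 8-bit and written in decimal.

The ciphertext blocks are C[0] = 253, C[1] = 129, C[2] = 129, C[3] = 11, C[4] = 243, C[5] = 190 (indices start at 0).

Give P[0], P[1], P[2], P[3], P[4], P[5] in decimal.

P[0] = 189, P[1] = 116, P[2] = 8, P[3] = 130, P[4] = 16, P[5] = 189

CBC decryption: P_i = D(K, C_i) ⊕ C_{i−1}, with C_{−1} = IV.
P[0]: D(K, 253) = 13; 13 ⊕ 176 = 189.
P[1]: D(K, 129) = 137; 137 ⊕ 253 = 116.
P[2]: D(K, 129) = 137; 137 ⊕ 129 = 8.
P[3]: D(K, 11) = 3; 3 ⊕ 129 = 130.
P[4]: D(K, 243) = 27; 27 ⊕ 11 = 16.
P[5]: D(K, 190) = 78; 78 ⊕ 243 = 189.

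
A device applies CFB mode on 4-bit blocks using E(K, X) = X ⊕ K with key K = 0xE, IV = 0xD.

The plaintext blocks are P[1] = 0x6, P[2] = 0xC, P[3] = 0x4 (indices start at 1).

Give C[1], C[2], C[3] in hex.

C[1] = 0x5, C[2] = 0x7, C[3] = 0xD

CFB encryption: C_i = P_i ⊕ E(K, C_{i−1}), with C_{0} = IV.
C[1]: E(K, 0xD) = 0x3; 0x6 ⊕ 0x3 = 0x5.
C[2]: E(K, 0x5) = 0xB; 0xC ⊕ 0xB = 0x7.
C[3]: E(K, 0x7) = 0x9; 0x4 ⊕ 0x9 = 0xD.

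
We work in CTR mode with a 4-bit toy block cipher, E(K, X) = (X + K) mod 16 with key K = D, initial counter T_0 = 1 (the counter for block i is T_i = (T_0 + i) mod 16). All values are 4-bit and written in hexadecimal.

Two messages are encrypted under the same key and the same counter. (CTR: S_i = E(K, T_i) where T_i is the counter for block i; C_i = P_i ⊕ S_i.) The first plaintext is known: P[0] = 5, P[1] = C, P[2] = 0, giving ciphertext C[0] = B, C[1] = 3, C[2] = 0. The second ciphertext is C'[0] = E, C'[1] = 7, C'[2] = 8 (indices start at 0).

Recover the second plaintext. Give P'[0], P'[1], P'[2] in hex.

In CTR with a reused counter, both messages share the same keystream S_i, so C_i ⊕ C'_i = P_i ⊕ P'_i and thus P'_i = P_i ⊕ C_i ⊕ C'_i.
P'[0]: 5 ⊕ B ⊕ E = 0.
P'[1]: C ⊕ 3 ⊕ 7 = 8.
P'[2]: 0 ⊕ 0 ⊕ 8 = 8.

P'[0] = 0, P'[1] = 8, P'[2] = 8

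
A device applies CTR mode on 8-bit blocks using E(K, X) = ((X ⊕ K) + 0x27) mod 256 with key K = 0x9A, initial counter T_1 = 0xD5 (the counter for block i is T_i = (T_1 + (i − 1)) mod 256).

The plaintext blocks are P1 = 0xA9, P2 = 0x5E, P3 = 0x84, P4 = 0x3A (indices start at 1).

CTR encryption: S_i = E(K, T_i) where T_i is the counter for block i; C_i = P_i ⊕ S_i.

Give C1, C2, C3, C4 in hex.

C1: T = 0xD5, S = E(K, T) = 0x76; 0xA9 ⊕ 0x76 = 0xDF.
C2: T = 0xD6, S = E(K, T) = 0x73; 0x5E ⊕ 0x73 = 0x2D.
C3: T = 0xD7, S = E(K, T) = 0x74; 0x84 ⊕ 0x74 = 0xF0.
C4: T = 0xD8, S = E(K, T) = 0x69; 0x3A ⊕ 0x69 = 0x53.

C1 = 0xDF, C2 = 0x2D, C3 = 0xF0, C4 = 0x53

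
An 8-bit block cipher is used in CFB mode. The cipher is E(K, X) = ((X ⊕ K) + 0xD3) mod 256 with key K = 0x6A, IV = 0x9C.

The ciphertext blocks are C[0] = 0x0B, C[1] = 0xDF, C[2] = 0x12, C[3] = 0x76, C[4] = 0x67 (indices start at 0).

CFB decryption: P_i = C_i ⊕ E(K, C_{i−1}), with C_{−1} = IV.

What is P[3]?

P[3] = 0x3D

P[3]: E(K, 0x12) = 0x4B; 0x76 ⊕ 0x4B = 0x3D.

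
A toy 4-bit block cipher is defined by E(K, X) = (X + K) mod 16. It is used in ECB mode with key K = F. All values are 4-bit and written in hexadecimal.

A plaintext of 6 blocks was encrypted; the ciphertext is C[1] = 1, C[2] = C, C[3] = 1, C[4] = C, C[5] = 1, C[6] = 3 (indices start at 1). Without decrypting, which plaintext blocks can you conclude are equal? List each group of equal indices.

ECB encrypts each block independently with the same key, so equal ciphertext blocks imply equal plaintext blocks.
C[1] = C[3] = C[5] = 1, so P[1] = P[3] = P[5].
C[2] = C[4] = C, so P[2] = P[4].

P[1] = P[3] = P[5]; P[2] = P[4]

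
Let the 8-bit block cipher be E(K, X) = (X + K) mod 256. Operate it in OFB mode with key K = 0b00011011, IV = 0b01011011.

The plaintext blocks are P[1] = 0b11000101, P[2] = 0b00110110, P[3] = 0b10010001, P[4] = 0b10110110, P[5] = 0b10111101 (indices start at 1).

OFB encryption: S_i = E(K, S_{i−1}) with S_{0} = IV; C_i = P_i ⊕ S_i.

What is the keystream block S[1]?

C[1]: S = E(K, 0b01011011) = 0b01110110; 0b11000101 ⊕ 0b01110110 = 0b10110011.
So S[1] = 0b01110110.

0b01110110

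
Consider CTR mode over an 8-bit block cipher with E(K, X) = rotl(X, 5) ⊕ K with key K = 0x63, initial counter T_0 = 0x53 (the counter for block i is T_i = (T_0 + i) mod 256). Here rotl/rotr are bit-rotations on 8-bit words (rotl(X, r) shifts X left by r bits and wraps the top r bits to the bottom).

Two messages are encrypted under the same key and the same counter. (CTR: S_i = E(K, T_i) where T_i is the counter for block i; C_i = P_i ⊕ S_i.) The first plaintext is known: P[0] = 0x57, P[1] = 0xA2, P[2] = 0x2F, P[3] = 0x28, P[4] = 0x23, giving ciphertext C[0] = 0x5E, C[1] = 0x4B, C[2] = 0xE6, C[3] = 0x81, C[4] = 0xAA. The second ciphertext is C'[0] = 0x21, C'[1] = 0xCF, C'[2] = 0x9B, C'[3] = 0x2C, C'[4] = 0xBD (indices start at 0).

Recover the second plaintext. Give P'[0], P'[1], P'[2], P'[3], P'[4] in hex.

In CTR with a reused counter, both messages share the same keystream S_i, so C_i ⊕ C'_i = P_i ⊕ P'_i and thus P'_i = P_i ⊕ C_i ⊕ C'_i.
P'[0]: 0x57 ⊕ 0x5E ⊕ 0x21 = 0x28.
P'[1]: 0xA2 ⊕ 0x4B ⊕ 0xCF = 0x26.
P'[2]: 0x2F ⊕ 0xE6 ⊕ 0x9B = 0x52.
P'[3]: 0x28 ⊕ 0x81 ⊕ 0x2C = 0x85.
P'[4]: 0x23 ⊕ 0xAA ⊕ 0xBD = 0x34.

P'[0] = 0x28, P'[1] = 0x26, P'[2] = 0x52, P'[3] = 0x85, P'[4] = 0x34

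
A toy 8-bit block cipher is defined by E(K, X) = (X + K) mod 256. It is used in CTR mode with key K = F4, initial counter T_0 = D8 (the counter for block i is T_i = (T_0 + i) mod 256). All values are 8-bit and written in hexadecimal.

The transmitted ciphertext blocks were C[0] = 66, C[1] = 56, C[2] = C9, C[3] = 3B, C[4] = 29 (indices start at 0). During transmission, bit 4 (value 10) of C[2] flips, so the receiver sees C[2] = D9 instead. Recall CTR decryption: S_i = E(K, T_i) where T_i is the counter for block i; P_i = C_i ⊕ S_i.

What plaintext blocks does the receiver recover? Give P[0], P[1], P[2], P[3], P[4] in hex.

Only C[2] changed, to D9. In CTR, a change in C_i flips the same bit in P_i only; the keystream is unaffected. Decrypting the received ciphertext:
P[0]: T = D8, S = E(K, T) = CC; 66 ⊕ CC = AA.
P[1]: T = D9, S = E(K, T) = CD; 56 ⊕ CD = 9B.
P[2]: T = DA, S = E(K, T) = CE; D9 ⊕ CE = 17.
P[3]: T = DB, S = E(K, T) = CF; 3B ⊕ CF = F4.
P[4]: T = DC, S = E(K, T) = D0; 29 ⊕ D0 = F9.
Blocks that differ from the original plaintext: P[2].

P[0] = AA, P[1] = 9B, P[2] = 17, P[3] = F4, P[4] = F9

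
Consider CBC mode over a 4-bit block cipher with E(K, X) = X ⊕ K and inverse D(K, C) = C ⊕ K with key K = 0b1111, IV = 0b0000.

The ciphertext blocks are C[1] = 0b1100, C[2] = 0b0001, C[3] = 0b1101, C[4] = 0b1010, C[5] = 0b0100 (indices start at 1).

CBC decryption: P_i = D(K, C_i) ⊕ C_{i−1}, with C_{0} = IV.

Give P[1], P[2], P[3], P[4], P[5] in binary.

P[1] = 0b0011, P[2] = 0b0010, P[3] = 0b0011, P[4] = 0b1000, P[5] = 0b0001

P[1]: D(K, 0b1100) = 0b0011; 0b0011 ⊕ 0b0000 = 0b0011.
P[2]: D(K, 0b0001) = 0b1110; 0b1110 ⊕ 0b1100 = 0b0010.
P[3]: D(K, 0b1101) = 0b0010; 0b0010 ⊕ 0b0001 = 0b0011.
P[4]: D(K, 0b1010) = 0b0101; 0b0101 ⊕ 0b1101 = 0b1000.
P[5]: D(K, 0b0100) = 0b1011; 0b1011 ⊕ 0b1010 = 0b0001.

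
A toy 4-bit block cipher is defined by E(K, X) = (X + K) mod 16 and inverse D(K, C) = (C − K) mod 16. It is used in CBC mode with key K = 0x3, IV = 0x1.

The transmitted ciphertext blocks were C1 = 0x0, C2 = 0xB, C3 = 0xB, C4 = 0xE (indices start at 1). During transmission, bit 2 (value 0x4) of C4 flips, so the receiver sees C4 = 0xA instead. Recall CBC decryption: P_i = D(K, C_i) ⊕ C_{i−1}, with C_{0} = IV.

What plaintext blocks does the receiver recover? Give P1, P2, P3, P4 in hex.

P1 = 0xC, P2 = 0x8, P3 = 0x3, P4 = 0xC

Only C4 changed, to 0xA. In CBC, a change in C_i garbles P_i and flips the same bit in P_{i+1}. Decrypting the received ciphertext:
P1: D(K, 0x0) = 0xD; 0xD ⊕ 0x1 = 0xC.
P2: D(K, 0xB) = 0x8; 0x8 ⊕ 0x0 = 0x8.
P3: D(K, 0xB) = 0x8; 0x8 ⊕ 0xB = 0x3.
P4: D(K, 0xA) = 0x7; 0x7 ⊕ 0xB = 0xC.
Blocks that differ from the original plaintext: P4.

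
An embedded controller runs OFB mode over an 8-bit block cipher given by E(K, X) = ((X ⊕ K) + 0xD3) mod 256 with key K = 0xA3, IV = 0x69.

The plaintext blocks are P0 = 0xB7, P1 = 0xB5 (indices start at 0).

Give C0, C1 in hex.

C0 = 0x2A, C1 = 0xA4

OFB encryption: S_i = E(K, S_{i−1}) with S_{−1} = IV; C_i = P_i ⊕ S_i.
C0: S = E(K, 0x69) = 0x9D; 0xB7 ⊕ 0x9D = 0x2A.
C1: S = E(K, 0x9D) = 0x11; 0xB5 ⊕ 0x11 = 0xA4.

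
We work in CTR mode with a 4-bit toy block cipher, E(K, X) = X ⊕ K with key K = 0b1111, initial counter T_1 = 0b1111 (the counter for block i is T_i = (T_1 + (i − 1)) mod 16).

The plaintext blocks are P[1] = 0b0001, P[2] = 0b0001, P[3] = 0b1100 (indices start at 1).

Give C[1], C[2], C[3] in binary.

C[1] = 0b0001, C[2] = 0b1110, C[3] = 0b0010

CTR encryption: S_i = E(K, T_i) where T_i is the counter for block i; C_i = P_i ⊕ S_i.
C[1]: T = 0b1111, S = E(K, T) = 0b0000; 0b0001 ⊕ 0b0000 = 0b0001.
C[2]: T = 0b0000, S = E(K, T) = 0b1111; 0b0001 ⊕ 0b1111 = 0b1110.
C[3]: T = 0b0001, S = E(K, T) = 0b1110; 0b1100 ⊕ 0b1110 = 0b0010.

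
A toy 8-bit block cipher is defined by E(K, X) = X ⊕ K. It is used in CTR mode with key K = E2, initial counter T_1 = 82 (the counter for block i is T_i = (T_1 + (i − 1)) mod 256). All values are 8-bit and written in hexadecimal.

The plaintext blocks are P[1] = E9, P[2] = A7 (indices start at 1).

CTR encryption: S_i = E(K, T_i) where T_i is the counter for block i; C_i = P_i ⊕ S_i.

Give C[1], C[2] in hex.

C[1] = 89, C[2] = C6

C[1]: T = 82, S = E(K, T) = 60; E9 ⊕ 60 = 89.
C[2]: T = 83, S = E(K, T) = 61; A7 ⊕ 61 = C6.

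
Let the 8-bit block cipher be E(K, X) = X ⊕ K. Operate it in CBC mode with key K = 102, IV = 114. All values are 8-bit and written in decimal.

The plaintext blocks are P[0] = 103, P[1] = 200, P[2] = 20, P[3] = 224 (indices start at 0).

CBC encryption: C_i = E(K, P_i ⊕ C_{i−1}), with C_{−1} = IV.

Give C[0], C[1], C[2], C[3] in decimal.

C[0]: P[0] ⊕ 114 = 21; E(K, 21) = 115.
C[1]: P[1] ⊕ 115 = 187; E(K, 187) = 221.
C[2]: P[2] ⊕ 221 = 201; E(K, 201) = 175.
C[3]: P[3] ⊕ 175 = 79; E(K, 79) = 41.

C[0] = 115, C[1] = 221, C[2] = 175, C[3] = 41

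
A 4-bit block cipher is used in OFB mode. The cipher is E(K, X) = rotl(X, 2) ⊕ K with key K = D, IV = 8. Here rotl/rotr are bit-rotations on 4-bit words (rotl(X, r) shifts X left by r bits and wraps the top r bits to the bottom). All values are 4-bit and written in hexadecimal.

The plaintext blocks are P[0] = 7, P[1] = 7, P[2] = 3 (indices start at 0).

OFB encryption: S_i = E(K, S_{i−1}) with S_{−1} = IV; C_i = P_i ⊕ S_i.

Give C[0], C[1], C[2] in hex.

C[0] = 8, C[1] = 5, C[2] = 6

C[0]: S = E(K, 8) = F; 7 ⊕ F = 8.
C[1]: S = E(K, F) = 2; 7 ⊕ 2 = 5.
C[2]: S = E(K, 2) = 5; 3 ⊕ 5 = 6.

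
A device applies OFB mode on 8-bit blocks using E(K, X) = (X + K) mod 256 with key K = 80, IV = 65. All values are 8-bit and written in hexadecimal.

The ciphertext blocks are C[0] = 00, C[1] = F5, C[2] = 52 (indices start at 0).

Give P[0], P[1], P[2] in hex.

P[0] = E5, P[1] = 90, P[2] = B7

OFB decryption: S_i = E(K, S_{i−1}) with S_{−1} = IV; P_i = C_i ⊕ S_i.
P[0]: S = E(K, 65) = E5; 00 ⊕ E5 = E5.
P[1]: S = E(K, E5) = 65; F5 ⊕ 65 = 90.
P[2]: S = E(K, 65) = E5; 52 ⊕ E5 = B7.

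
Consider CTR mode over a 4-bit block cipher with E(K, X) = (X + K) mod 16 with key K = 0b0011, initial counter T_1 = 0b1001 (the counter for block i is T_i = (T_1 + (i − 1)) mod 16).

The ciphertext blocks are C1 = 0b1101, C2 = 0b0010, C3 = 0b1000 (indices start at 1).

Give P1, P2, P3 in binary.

P1 = 0b0001, P2 = 0b1111, P3 = 0b0110

CTR decryption: S_i = E(K, T_i) where T_i is the counter for block i; P_i = C_i ⊕ S_i.
P1: T = 0b1001, S = E(K, T) = 0b1100; 0b1101 ⊕ 0b1100 = 0b0001.
P2: T = 0b1010, S = E(K, T) = 0b1101; 0b0010 ⊕ 0b1101 = 0b1111.
P3: T = 0b1011, S = E(K, T) = 0b1110; 0b1000 ⊕ 0b1110 = 0b0110.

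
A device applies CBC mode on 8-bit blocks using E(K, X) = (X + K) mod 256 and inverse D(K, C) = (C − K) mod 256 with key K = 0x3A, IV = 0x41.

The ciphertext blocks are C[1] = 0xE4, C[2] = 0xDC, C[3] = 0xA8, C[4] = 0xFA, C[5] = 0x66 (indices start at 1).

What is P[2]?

CBC decryption: P_i = D(K, C_i) ⊕ C_{i−1}, with C_{0} = IV.
P[2]: D(K, 0xDC) = 0xA2; 0xA2 ⊕ 0xE4 = 0x46.

P[2] = 0x46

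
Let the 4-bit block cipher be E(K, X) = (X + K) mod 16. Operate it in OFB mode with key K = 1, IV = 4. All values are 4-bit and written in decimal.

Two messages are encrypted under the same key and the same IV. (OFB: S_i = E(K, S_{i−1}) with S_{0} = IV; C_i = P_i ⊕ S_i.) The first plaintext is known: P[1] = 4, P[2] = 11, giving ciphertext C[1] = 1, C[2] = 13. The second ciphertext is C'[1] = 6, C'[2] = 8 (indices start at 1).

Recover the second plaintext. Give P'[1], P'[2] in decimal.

P'[1] = 3, P'[2] = 14

In OFB with a reused IV, both messages share the same keystream S_i, so C_i ⊕ C'_i = P_i ⊕ P'_i and thus P'_i = P_i ⊕ C_i ⊕ C'_i.
P'[1]: 4 ⊕ 1 ⊕ 6 = 3.
P'[2]: 11 ⊕ 13 ⊕ 8 = 14.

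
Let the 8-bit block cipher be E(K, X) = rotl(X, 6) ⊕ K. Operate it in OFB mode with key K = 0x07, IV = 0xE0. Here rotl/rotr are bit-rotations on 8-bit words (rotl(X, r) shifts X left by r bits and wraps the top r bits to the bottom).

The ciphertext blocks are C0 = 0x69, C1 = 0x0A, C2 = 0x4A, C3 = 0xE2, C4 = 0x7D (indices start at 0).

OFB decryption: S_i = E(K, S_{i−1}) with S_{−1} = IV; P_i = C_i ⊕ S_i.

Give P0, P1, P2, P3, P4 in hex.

P0 = 0x56, P1 = 0xC2, P2 = 0x7F, P3 = 0xA8, P4 = 0xE8

P0: S = E(K, 0xE0) = 0x3F; 0x69 ⊕ 0x3F = 0x56.
P1: S = E(K, 0x3F) = 0xC8; 0x0A ⊕ 0xC8 = 0xC2.
P2: S = E(K, 0xC8) = 0x35; 0x4A ⊕ 0x35 = 0x7F.
P3: S = E(K, 0x35) = 0x4A; 0xE2 ⊕ 0x4A = 0xA8.
P4: S = E(K, 0x4A) = 0x95; 0x7D ⊕ 0x95 = 0xE8.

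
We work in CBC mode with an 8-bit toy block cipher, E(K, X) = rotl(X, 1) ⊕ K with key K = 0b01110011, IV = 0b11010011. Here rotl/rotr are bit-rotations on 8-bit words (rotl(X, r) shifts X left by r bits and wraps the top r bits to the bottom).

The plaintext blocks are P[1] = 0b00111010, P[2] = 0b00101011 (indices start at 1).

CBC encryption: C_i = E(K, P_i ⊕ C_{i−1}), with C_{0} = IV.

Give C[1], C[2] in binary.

C[1] = 0b10100000, C[2] = 0b01100100

C[1]: P[1] ⊕ 0b11010011 = 0b11101001; E(K, 0b11101001) = 0b10100000.
C[2]: P[2] ⊕ 0b10100000 = 0b10001011; E(K, 0b10001011) = 0b01100100.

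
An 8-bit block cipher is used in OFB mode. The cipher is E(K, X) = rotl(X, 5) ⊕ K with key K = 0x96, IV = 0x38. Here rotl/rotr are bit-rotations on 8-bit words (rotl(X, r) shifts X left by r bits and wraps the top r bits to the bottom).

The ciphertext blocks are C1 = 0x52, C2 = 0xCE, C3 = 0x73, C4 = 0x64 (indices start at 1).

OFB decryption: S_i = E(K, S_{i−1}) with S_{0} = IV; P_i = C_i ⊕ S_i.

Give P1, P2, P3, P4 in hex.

P1: S = E(K, 0x38) = 0x91; 0x52 ⊕ 0x91 = 0xC3.
P2: S = E(K, 0x91) = 0xA4; 0xCE ⊕ 0xA4 = 0x6A.
P3: S = E(K, 0xA4) = 0x02; 0x73 ⊕ 0x02 = 0x71.
P4: S = E(K, 0x02) = 0xD6; 0x64 ⊕ 0xD6 = 0xB2.

P1 = 0xC3, P2 = 0x6A, P3 = 0x71, P4 = 0xB2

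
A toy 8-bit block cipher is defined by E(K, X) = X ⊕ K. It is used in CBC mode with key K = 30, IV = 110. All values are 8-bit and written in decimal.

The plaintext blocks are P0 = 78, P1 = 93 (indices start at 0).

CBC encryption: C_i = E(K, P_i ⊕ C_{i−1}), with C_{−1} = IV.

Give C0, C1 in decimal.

C0 = 62, C1 = 125

C0: P0 ⊕ 110 = 32; E(K, 32) = 62.
C1: P1 ⊕ 62 = 99; E(K, 99) = 125.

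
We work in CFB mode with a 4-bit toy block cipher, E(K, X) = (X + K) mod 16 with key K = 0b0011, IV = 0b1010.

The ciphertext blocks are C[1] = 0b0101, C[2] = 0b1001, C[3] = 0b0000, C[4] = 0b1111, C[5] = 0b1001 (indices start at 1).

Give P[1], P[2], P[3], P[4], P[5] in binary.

CFB decryption: P_i = C_i ⊕ E(K, C_{i−1}), with C_{0} = IV.
P[1]: E(K, 0b1010) = 0b1101; 0b0101 ⊕ 0b1101 = 0b1000.
P[2]: E(K, 0b0101) = 0b1000; 0b1001 ⊕ 0b1000 = 0b0001.
P[3]: E(K, 0b1001) = 0b1100; 0b0000 ⊕ 0b1100 = 0b1100.
P[4]: E(K, 0b0000) = 0b0011; 0b1111 ⊕ 0b0011 = 0b1100.
P[5]: E(K, 0b1111) = 0b0010; 0b1001 ⊕ 0b0010 = 0b1011.

P[1] = 0b1000, P[2] = 0b0001, P[3] = 0b1100, P[4] = 0b1100, P[5] = 0b1011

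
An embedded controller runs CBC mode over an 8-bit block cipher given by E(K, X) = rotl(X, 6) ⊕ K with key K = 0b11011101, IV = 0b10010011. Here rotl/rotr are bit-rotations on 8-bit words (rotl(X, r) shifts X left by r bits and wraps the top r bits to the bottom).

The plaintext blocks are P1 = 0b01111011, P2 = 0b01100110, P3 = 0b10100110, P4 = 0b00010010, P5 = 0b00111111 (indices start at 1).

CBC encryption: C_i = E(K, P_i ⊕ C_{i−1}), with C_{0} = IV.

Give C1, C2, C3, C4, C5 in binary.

C1: P1 ⊕ 0b10010011 = 0b11101000; E(K, 0b11101000) = 0b11100111.
C2: P2 ⊕ 0b11100111 = 0b10000001; E(K, 0b10000001) = 0b10111101.
C3: P3 ⊕ 0b10111101 = 0b00011011; E(K, 0b00011011) = 0b00011011.
C4: P4 ⊕ 0b00011011 = 0b00001001; E(K, 0b00001001) = 0b10011111.
C5: P5 ⊕ 0b10011111 = 0b10100000; E(K, 0b10100000) = 0b11110101.

C1 = 0b11100111, C2 = 0b10111101, C3 = 0b00011011, C4 = 0b10011111, C5 = 0b11110101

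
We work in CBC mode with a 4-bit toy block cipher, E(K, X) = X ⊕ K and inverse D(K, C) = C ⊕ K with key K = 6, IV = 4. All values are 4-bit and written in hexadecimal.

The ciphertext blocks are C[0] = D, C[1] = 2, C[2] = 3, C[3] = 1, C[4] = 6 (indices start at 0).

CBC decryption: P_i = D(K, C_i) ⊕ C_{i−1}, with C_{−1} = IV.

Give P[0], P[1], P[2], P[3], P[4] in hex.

P[0] = F, P[1] = 9, P[2] = 7, P[3] = 4, P[4] = 1

P[0]: D(K, D) = B; B ⊕ 4 = F.
P[1]: D(K, 2) = 4; 4 ⊕ D = 9.
P[2]: D(K, 3) = 5; 5 ⊕ 2 = 7.
P[3]: D(K, 1) = 7; 7 ⊕ 3 = 4.
P[4]: D(K, 6) = 0; 0 ⊕ 1 = 1.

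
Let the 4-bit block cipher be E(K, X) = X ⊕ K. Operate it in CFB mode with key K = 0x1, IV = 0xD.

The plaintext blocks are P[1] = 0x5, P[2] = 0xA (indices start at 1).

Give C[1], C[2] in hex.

CFB encryption: C_i = P_i ⊕ E(K, C_{i−1}), with C_{0} = IV.
C[1]: E(K, 0xD) = 0xC; 0x5 ⊕ 0xC = 0x9.
C[2]: E(K, 0x9) = 0x8; 0xA ⊕ 0x8 = 0x2.

C[1] = 0x9, C[2] = 0x2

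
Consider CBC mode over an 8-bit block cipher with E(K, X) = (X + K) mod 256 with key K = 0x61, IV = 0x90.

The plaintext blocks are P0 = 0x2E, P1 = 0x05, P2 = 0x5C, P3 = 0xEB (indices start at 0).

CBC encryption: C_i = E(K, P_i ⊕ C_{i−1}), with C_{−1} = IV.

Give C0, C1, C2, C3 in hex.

C0: P0 ⊕ 0x90 = 0xBE; E(K, 0xBE) = 0x1F.
C1: P1 ⊕ 0x1F = 0x1A; E(K, 0x1A) = 0x7B.
C2: P2 ⊕ 0x7B = 0x27; E(K, 0x27) = 0x88.
C3: P3 ⊕ 0x88 = 0x63; E(K, 0x63) = 0xC4.

C0 = 0x1F, C1 = 0x7B, C2 = 0x88, C3 = 0xC4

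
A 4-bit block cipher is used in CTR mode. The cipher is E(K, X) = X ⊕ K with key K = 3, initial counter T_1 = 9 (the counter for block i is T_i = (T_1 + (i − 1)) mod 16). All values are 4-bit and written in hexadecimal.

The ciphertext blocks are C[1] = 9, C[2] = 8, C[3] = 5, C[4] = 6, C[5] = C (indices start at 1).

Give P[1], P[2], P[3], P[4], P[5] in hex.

P[1] = 3, P[2] = 1, P[3] = D, P[4] = 9, P[5] = 2

CTR decryption: S_i = E(K, T_i) where T_i is the counter for block i; P_i = C_i ⊕ S_i.
P[1]: T = 9, S = E(K, T) = A; 9 ⊕ A = 3.
P[2]: T = A, S = E(K, T) = 9; 8 ⊕ 9 = 1.
P[3]: T = B, S = E(K, T) = 8; 5 ⊕ 8 = D.
P[4]: T = C, S = E(K, T) = F; 6 ⊕ F = 9.
P[5]: T = D, S = E(K, T) = E; C ⊕ E = 2.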